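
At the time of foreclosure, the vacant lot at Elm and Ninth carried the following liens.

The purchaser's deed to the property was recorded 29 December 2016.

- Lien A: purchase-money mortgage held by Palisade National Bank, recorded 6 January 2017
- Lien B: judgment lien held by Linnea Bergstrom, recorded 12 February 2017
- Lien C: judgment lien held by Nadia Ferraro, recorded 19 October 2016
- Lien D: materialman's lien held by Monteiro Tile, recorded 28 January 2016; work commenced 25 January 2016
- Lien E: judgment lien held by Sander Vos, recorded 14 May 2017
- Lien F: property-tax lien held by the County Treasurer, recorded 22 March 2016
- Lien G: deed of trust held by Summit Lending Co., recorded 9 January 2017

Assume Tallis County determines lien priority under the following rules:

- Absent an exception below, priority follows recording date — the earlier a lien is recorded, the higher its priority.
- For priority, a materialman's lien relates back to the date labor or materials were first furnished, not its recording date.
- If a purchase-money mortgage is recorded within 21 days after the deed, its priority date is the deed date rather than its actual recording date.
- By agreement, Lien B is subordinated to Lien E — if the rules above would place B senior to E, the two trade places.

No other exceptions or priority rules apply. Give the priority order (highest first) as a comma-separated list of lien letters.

D, F, C, A, G, E, B

Effective dates: A relates back to the deed date 29 December 2016; D relates back to 25 January 2016 (work commenced).
Ordering by effective date: D (25 January 2016), F (22 March 2016), C (19 October 2016), A (29 December 2016), G (9 January 2017), B (12 February 2017), E (14 May 2017).
The subordination applies — B was senior to E — so B and E swap.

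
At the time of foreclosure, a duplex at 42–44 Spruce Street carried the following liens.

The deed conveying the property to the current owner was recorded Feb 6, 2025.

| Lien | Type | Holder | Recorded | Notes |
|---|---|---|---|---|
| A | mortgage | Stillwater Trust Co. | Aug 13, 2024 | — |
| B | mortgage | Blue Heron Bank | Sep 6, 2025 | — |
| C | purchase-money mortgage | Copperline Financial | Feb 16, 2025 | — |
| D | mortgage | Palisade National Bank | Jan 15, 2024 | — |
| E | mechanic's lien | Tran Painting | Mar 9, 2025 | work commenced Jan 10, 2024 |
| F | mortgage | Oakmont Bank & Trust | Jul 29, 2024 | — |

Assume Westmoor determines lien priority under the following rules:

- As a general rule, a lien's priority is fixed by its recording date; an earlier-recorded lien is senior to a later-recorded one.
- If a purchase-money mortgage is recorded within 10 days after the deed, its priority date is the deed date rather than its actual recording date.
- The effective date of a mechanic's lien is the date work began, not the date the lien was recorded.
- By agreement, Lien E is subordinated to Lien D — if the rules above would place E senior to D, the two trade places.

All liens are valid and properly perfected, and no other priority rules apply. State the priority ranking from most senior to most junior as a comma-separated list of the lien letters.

D, E, F, A, C, B

Effective dates after the stated exceptions: C was recorded within the 10-day window, so its effective date is the deed date Feb 6, 2025; E is treated as recorded Jan 10, 2024, the work-commencement date.
By effective date, earliest first: E (Jan 10, 2024), D (Jan 15, 2024), F (Jul 29, 2024), A (Aug 13, 2024), C (Feb 6, 2025), B (Sep 6, 2025).
E is senior to D before the subordination, so the two trade places.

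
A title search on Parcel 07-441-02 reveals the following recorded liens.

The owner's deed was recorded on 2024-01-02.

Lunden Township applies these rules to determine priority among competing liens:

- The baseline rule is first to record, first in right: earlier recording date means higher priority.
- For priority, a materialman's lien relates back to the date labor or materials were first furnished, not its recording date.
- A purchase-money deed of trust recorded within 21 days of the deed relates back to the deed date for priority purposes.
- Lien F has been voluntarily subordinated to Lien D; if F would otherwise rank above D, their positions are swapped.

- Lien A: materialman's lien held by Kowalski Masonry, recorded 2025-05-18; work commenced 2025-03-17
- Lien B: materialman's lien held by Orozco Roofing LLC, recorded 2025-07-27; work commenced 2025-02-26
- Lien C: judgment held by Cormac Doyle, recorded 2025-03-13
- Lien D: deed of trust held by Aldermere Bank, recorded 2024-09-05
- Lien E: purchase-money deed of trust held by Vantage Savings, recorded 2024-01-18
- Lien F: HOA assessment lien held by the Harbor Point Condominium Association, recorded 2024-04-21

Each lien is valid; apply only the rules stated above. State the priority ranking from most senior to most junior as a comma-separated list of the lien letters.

E, D, F, B, C, A

Effective dates: A relates back to 2025-03-17 (work commenced); B relates back to 2025-02-26 (work commenced); E relates back to the deed date 2024-01-02.
Sorted by effective date: E (2024-01-02), F (2024-04-21), D (2024-09-05), B (2025-02-26), C (2025-03-13), A (2025-03-17).
The subordination applies — F was senior to D — so F and D swap.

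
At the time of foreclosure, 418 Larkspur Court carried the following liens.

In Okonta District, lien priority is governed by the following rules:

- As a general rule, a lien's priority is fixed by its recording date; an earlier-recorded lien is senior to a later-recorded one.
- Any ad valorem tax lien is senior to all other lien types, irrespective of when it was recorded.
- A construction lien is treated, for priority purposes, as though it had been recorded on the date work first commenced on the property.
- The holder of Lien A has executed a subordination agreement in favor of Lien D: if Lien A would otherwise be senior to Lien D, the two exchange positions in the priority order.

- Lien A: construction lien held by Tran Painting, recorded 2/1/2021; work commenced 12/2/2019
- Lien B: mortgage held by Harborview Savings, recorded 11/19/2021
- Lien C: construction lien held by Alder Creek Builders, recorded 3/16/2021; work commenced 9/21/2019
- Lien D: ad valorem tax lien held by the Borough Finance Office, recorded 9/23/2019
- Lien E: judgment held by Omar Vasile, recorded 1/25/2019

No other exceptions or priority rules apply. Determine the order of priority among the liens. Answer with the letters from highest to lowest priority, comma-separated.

D, E, C, A, B

First, effective dates: A's effective date is 12/2/2019, when work began; C relates back to 9/21/2019 (work commenced).
As an ad valorem tax lien, D is senior to every other lien.
The other liens, earliest effective date first: E (1/25/2019), C (9/21/2019), A (12/2/2019), B (11/19/2021).
Since A is not senior to D, the subordination leaves the order unchanged.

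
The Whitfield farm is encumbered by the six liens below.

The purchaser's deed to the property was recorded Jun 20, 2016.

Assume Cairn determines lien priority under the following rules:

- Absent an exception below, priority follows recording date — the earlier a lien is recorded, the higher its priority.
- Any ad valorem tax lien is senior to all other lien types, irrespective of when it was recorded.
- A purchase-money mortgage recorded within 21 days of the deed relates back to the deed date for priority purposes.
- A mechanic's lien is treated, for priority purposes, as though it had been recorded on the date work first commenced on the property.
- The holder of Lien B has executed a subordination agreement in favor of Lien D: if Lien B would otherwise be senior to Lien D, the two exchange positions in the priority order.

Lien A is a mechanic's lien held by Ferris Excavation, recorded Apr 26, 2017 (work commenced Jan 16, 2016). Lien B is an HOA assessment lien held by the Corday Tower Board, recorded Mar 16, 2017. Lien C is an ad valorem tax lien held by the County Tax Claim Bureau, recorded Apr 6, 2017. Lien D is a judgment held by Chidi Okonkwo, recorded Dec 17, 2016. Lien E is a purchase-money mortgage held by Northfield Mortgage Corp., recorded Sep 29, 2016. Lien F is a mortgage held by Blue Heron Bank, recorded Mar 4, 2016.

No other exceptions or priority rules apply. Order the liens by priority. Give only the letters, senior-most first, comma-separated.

First, effective dates: A is treated as recorded Jan 16, 2016, the work-commencement date; E missed the 21-day window (101 days after the deed), so its recording date stands.
C is an ad valorem tax lien and takes priority over every other lien.
The other liens, earliest effective date first: A (Jan 16, 2016), F (Mar 4, 2016), E (Sep 29, 2016), D (Dec 17, 2016), B (Mar 16, 2017).
B already ranks below D; the subordination has no effect.

C, A, F, E, D, B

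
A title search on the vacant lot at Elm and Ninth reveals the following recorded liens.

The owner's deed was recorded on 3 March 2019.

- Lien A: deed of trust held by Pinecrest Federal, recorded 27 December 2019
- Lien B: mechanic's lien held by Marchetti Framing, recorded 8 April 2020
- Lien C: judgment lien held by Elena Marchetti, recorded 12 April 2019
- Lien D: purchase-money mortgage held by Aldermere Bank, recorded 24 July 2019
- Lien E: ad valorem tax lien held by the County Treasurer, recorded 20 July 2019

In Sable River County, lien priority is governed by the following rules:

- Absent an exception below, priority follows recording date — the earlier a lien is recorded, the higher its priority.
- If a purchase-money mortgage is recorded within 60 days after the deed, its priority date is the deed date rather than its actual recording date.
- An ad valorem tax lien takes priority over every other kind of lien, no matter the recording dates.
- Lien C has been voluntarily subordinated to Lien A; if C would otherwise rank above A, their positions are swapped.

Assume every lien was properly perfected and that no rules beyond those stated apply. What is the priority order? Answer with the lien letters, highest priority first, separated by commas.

E, A, D, C, B

Effective dates: D was recorded 143 days after the deed, outside the 60-day window, so it keeps its recording date.
As an ad valorem tax lien, E is senior to every other lien.
Ordering the rest by effective date: C (12 April 2019), D (24 July 2019), A (27 December 2019), B (8 April 2020).
Because C would otherwise rank above A, the subordination swaps them.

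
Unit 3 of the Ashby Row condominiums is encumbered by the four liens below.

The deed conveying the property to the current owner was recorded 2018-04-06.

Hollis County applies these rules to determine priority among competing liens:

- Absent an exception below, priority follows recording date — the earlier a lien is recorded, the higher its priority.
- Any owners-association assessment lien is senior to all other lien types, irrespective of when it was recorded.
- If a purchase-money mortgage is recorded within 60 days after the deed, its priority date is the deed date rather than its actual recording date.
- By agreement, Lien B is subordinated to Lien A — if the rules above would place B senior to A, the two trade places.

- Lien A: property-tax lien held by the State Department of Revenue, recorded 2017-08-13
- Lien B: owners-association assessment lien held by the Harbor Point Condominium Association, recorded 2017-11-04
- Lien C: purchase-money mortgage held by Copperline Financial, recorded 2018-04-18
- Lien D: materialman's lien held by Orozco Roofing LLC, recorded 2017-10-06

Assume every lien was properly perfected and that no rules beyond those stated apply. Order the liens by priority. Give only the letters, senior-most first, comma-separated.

First, effective dates: C was recorded within the 60-day window, so its effective date is the deed date 2018-04-06.
B is an owners-association assessment lien and takes priority over every other lien.
The other liens, earliest effective date first: A (2017-08-13), D (2017-10-06), C (2018-04-06).
B is senior to A before the subordination, so the two trade places.

A, B, D, C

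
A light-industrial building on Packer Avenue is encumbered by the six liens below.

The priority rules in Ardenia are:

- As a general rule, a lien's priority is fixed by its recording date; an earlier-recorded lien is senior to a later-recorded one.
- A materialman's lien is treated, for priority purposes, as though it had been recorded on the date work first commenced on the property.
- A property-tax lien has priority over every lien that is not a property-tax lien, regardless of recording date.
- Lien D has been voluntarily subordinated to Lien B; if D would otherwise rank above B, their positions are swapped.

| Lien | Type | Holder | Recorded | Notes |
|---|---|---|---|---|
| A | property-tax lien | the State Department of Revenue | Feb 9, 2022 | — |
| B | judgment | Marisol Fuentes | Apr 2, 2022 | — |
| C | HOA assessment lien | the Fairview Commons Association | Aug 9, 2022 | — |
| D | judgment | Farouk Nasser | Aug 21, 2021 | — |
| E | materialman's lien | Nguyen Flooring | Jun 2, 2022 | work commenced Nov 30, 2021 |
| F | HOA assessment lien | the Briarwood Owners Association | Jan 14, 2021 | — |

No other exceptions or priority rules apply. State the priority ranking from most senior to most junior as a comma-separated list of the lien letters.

A, F, B, E, D, C

Effective dates after the stated exceptions: E is treated as recorded Nov 30, 2021, the work-commencement date.
A, as a property-tax lien, has superpriority and ranks first.
Ordering the rest by effective date: F (Jan 14, 2021), D (Aug 21, 2021), E (Nov 30, 2021), B (Apr 2, 2022), C (Aug 9, 2022).
D is senior to B before the subordination, so the two trade places.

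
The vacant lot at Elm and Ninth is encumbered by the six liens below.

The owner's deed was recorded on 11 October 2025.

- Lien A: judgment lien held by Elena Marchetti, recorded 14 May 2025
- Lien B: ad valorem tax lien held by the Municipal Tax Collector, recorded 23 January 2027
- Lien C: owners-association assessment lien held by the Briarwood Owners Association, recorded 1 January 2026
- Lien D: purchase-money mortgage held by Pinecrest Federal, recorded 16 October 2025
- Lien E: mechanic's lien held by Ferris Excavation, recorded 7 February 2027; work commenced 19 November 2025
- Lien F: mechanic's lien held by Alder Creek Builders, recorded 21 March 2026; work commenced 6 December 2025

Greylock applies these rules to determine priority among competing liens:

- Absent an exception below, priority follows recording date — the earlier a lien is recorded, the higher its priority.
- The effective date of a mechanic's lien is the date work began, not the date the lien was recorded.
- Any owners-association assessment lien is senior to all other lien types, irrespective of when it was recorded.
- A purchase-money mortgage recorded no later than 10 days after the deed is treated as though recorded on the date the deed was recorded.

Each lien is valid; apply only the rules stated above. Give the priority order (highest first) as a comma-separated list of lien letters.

C, A, D, E, F, B

Effective dates: D was recorded within the 10-day window, so its effective date is the deed date 11 October 2025; E is treated as recorded 19 November 2025, the work-commencement date; F is treated as recorded 6 December 2025, the work-commencement date.
C is an owners-association assessment lien and takes priority over every other lien.
Remaining liens by effective date: A (14 May 2025), D (11 October 2025), E (19 November 2025), F (6 December 2025), B (23 January 2027).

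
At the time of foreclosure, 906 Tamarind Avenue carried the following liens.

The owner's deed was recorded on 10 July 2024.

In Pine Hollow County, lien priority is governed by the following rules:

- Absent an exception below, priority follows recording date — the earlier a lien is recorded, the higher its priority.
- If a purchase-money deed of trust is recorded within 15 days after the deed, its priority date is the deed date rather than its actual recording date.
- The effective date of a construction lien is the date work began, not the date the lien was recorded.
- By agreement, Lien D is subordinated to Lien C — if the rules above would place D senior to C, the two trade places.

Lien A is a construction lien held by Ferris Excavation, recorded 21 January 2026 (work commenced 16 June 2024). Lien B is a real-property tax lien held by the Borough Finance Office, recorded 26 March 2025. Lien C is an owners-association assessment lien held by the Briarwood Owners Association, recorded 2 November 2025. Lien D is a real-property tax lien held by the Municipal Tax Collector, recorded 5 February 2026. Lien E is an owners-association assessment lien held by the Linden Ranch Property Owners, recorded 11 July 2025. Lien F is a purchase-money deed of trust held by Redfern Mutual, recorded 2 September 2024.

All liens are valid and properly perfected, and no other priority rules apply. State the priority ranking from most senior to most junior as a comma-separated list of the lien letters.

First, effective dates: A is treated as recorded 16 June 2024, the work-commencement date; F was recorded 54 days after the deed — beyond 15 days — so no relation-back applies.
By effective date, earliest first: A (16 June 2024), F (2 September 2024), B (26 March 2025), E (11 July 2025), C (2 November 2025), D (5 February 2026).
D is already junior to C, so the subordination agreement changes nothing.

A, F, B, E, C, D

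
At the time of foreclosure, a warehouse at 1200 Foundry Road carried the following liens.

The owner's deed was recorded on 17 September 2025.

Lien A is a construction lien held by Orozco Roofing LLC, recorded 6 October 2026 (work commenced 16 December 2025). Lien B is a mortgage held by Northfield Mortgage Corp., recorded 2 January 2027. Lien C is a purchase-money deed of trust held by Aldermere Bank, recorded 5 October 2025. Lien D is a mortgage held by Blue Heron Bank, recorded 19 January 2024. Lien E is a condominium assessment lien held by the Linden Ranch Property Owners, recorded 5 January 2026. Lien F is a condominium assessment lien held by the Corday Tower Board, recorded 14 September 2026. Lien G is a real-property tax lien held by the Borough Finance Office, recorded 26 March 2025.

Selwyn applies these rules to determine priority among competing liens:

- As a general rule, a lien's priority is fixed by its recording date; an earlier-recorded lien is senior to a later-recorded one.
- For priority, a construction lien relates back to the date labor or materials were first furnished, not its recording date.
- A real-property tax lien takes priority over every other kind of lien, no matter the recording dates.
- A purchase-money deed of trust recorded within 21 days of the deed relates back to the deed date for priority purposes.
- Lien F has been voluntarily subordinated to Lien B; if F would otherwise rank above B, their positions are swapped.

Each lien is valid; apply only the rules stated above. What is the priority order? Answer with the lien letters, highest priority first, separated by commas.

G, D, C, A, E, B, F

Adjusting effective dates: A is treated as recorded 16 December 2025, the work-commencement date; C was recorded within the 21-day window, so its effective date is the deed date 17 September 2025.
G is a real-property tax lien, so it outranks all other liens regardless of date.
Remaining liens by effective date: D (19 January 2024), C (17 September 2025), A (16 December 2025), E (5 January 2026), F (14 September 2026), B (2 January 2027).
F would otherwise be senior to B, so under the subordination agreement F and B exchange positions.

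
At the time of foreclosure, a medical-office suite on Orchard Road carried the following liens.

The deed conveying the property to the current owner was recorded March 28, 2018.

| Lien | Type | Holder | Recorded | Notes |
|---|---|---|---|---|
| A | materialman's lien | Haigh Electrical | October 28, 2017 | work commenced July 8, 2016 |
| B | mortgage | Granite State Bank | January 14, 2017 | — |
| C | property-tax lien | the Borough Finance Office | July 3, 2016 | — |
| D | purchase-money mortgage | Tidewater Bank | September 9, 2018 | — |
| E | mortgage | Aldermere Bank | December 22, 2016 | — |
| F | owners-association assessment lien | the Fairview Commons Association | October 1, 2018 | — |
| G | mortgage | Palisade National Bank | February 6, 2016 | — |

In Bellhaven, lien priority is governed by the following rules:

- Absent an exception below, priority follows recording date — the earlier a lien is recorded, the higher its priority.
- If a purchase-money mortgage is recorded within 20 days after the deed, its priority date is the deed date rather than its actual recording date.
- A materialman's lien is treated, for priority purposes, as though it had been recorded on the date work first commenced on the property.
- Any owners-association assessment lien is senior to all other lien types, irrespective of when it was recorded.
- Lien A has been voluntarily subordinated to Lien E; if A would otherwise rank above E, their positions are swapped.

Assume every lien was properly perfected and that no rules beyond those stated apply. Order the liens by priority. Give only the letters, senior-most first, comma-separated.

Effective dates after the stated exceptions: A is treated as recorded July 8, 2016, the work-commencement date; D was recorded 165 days after the deed — beyond 20 days — so no relation-back applies.
F is an owners-association assessment lien and takes priority over every other lien.
Among the remaining liens, by effective date: G (February 6, 2016), C (July 3, 2016), A (July 8, 2016), E (December 22, 2016), B (January 14, 2017), D (September 9, 2018).
The subordination applies — A was senior to E — so A and E swap.

F, G, C, E, A, B, D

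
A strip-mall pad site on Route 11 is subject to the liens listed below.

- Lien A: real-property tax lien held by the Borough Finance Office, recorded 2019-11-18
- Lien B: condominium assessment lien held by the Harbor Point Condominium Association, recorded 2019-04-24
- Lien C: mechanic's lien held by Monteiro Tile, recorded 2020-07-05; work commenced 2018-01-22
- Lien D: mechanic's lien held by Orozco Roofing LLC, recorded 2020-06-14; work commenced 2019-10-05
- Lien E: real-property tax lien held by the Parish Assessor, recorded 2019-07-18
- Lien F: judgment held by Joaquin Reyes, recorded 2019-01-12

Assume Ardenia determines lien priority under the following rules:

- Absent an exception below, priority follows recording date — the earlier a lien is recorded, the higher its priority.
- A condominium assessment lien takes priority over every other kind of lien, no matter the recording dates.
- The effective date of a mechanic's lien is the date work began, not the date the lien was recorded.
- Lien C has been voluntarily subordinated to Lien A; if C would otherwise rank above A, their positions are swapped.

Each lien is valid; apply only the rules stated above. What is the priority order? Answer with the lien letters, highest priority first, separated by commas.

B, A, F, E, D, C

Effective dates: C relates back to 2018-01-22 (work commenced); D is treated as recorded 2019-10-05, the work-commencement date.
As a condominium assessment lien, B is senior to every other lien.
The other liens, earliest effective date first: C (2018-01-22), F (2019-01-12), E (2019-07-18), D (2019-10-05), A (2019-11-18).
C is senior to A before the subordination, so the two trade places.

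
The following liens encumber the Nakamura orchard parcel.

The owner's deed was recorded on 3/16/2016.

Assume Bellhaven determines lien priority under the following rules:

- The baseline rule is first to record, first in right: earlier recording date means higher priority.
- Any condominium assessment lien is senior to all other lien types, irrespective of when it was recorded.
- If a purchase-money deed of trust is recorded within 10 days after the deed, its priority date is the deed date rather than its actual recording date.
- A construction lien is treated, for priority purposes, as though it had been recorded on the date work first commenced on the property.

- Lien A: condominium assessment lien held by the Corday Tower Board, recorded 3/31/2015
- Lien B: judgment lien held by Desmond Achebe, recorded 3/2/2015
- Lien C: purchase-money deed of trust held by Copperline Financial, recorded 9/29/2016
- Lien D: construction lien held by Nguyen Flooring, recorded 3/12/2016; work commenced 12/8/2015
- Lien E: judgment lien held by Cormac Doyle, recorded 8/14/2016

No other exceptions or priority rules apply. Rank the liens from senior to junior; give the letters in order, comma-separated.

A, B, D, E, C

Effective dates: C was recorded 197 days after the deed — beyond 10 days — so no relation-back applies; D's effective date is 12/8/2015, when work began.
A is a condominium assessment lien, so it outranks all other liens regardless of date.
The other liens, earliest effective date first: B (3/2/2015), D (12/8/2015), E (8/14/2016), C (9/29/2016).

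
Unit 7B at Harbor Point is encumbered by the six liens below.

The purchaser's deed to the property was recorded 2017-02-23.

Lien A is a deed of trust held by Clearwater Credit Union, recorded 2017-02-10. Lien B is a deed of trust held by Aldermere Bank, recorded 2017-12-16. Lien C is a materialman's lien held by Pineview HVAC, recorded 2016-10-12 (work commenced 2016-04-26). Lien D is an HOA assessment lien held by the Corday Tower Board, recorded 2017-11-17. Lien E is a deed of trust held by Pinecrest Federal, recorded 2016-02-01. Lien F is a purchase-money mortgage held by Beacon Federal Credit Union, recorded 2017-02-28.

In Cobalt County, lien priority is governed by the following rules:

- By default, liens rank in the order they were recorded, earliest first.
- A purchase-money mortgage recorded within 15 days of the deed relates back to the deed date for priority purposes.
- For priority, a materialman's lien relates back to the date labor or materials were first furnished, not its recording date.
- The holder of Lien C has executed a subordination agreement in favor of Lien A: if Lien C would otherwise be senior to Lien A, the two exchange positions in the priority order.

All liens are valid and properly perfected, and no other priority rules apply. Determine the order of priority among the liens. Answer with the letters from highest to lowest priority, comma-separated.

Effective dates: C's effective date is 2016-04-26, when work began; F's effective date is the deed date, 2017-02-23.
Ordering by effective date: E (2016-02-01), C (2016-04-26), A (2017-02-10), F (2017-02-23), D (2017-11-17), B (2017-12-16).
C is senior to A before the subordination, so the two trade places.

E, A, C, F, D, B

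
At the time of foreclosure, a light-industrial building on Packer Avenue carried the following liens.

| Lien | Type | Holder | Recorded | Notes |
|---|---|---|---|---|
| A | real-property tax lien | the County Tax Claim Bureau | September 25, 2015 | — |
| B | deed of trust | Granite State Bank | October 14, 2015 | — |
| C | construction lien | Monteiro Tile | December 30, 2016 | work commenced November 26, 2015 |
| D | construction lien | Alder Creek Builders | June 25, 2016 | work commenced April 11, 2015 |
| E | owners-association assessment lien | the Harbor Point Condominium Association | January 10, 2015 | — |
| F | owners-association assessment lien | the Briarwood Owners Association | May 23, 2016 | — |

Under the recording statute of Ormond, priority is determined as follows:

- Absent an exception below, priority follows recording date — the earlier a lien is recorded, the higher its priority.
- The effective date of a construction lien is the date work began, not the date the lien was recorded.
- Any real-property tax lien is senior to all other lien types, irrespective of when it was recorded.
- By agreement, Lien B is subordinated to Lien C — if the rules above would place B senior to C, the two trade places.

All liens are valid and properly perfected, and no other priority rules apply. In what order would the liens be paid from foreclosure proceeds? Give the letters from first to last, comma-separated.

A, E, D, C, B, F

Adjusting effective dates: C's effective date is November 26, 2015, when work began; D relates back to April 11, 2015 (work commenced).
A is a real-property tax lien, so it outranks all other liens regardless of date.
The other liens, earliest effective date first: E (January 10, 2015), D (April 11, 2015), B (October 14, 2015), C (November 26, 2015), F (May 23, 2016).
The subordination applies — B was senior to C — so B and C swap.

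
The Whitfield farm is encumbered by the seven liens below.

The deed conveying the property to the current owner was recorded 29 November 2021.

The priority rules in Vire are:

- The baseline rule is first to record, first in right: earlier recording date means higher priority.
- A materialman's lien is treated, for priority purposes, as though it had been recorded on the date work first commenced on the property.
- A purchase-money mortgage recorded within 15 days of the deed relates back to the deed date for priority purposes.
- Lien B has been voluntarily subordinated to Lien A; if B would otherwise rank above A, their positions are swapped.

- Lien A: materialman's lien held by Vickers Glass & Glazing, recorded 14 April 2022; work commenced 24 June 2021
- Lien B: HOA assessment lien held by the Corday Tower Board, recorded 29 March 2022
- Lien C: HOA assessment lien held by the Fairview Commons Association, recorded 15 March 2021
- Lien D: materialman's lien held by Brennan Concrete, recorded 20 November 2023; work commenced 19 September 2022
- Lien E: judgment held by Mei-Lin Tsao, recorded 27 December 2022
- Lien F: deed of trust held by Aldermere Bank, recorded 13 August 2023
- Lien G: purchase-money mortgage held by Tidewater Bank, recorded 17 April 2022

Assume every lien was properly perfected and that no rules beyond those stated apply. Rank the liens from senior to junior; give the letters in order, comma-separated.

First, effective dates: A relates back to 24 June 2021 (work commenced); D's effective date is 19 September 2022, when work began; G was recorded 139 days after the deed, outside the 15-day window, so it keeps its recording date.
Ordering by effective date: C (15 March 2021), A (24 June 2021), B (29 March 2022), G (17 April 2022), D (19 September 2022), E (27 December 2022), F (13 August 2023).
B already ranks below A; the subordination has no effect.

C, A, B, G, D, E, F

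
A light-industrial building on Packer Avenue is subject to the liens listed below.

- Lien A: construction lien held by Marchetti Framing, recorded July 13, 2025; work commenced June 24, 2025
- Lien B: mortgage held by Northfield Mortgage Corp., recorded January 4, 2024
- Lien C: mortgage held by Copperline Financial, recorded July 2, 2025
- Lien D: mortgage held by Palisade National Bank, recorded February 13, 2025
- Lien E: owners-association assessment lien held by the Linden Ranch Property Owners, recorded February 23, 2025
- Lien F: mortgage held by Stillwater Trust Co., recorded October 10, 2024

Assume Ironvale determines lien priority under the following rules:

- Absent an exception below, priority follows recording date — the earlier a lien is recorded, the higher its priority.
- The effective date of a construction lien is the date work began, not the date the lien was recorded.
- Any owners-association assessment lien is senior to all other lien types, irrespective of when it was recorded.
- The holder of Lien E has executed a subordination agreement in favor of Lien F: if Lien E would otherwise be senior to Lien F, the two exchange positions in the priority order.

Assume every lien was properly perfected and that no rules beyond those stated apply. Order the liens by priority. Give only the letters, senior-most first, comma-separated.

Adjusting effective dates: A is treated as recorded June 24, 2025, the work-commencement date.
E, as an owners-association assessment lien, has superpriority and ranks first.
The other liens, earliest effective date first: B (January 4, 2024), F (October 10, 2024), D (February 13, 2025), A (June 24, 2025), C (July 2, 2025).
The subordination applies — E was senior to F — so E and F swap.

F, B, E, D, A, C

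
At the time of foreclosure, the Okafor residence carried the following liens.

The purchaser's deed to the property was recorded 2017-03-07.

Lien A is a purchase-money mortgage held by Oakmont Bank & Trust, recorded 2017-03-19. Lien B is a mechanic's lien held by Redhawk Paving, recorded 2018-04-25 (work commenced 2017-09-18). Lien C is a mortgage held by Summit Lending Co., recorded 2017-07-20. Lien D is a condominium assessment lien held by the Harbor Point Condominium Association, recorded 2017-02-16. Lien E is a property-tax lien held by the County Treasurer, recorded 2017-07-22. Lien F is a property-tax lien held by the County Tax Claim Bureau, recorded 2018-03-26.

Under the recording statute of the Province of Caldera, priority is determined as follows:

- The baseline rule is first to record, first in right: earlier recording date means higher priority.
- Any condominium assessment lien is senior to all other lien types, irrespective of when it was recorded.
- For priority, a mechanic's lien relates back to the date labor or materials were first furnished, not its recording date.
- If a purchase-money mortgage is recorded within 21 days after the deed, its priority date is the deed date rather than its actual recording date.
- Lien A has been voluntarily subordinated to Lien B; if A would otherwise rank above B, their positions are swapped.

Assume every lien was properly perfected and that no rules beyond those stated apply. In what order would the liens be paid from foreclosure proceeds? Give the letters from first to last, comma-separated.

D, B, C, E, A, F

First, effective dates: A's effective date is the deed date, 2017-03-07; B is treated as recorded 2017-09-18, the work-commencement date.
D, as a condominium assessment lien, has superpriority and ranks first.
Among the remaining liens, by effective date: A (2017-03-07), C (2017-07-20), E (2017-07-22), B (2017-09-18), F (2018-03-26).
A would otherwise be senior to B, so under the subordination agreement A and B exchange positions.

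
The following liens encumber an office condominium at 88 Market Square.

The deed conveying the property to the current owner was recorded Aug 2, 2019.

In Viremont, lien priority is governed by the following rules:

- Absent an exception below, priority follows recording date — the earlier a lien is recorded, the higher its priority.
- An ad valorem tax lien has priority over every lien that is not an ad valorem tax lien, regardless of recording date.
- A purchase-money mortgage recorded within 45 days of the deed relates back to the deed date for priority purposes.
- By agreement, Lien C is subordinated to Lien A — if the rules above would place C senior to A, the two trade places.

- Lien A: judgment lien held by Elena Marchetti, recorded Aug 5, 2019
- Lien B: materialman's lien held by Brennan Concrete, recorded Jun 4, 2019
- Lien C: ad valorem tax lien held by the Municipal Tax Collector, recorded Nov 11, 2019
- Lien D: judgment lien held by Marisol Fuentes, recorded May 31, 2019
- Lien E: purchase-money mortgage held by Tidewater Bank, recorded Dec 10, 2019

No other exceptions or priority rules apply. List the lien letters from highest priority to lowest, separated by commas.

Adjusting effective dates: E missed the 45-day window (130 days after the deed), so its recording date stands.
As an ad valorem tax lien, C is senior to every other lien.
The other liens, earliest effective date first: D (May 31, 2019), B (Jun 4, 2019), A (Aug 5, 2019), E (Dec 10, 2019).
C would otherwise be senior to A, so under the subordination agreement C and A exchange positions.

A, D, B, C, E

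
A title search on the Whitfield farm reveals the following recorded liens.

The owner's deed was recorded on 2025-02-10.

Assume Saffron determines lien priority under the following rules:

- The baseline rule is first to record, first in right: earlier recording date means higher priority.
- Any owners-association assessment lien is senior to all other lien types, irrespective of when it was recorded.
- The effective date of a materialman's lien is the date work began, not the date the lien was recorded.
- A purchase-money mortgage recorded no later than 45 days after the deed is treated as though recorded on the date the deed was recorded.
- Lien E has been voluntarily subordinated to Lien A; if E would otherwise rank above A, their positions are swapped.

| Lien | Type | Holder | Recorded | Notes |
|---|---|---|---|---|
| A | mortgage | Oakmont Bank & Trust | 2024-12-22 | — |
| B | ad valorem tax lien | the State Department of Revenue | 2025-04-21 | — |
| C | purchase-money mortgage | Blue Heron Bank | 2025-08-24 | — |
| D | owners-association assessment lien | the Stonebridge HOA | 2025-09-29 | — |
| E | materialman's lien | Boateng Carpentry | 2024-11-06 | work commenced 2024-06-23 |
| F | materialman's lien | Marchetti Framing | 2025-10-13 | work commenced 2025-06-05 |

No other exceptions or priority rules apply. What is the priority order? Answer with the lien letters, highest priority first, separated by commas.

D, A, E, B, F, C

Effective dates: C was recorded 195 days after the deed — beyond 45 days — so no relation-back applies; E is treated as recorded 2024-06-23, the work-commencement date; F relates back to 2025-06-05 (work commenced).
D, as an owners-association assessment lien, has superpriority and ranks first.
Among the remaining liens, by effective date: E (2024-06-23), A (2024-12-22), B (2025-04-21), F (2025-06-05), C (2025-08-24).
E would otherwise be senior to A, so under the subordination agreement E and A exchange positions.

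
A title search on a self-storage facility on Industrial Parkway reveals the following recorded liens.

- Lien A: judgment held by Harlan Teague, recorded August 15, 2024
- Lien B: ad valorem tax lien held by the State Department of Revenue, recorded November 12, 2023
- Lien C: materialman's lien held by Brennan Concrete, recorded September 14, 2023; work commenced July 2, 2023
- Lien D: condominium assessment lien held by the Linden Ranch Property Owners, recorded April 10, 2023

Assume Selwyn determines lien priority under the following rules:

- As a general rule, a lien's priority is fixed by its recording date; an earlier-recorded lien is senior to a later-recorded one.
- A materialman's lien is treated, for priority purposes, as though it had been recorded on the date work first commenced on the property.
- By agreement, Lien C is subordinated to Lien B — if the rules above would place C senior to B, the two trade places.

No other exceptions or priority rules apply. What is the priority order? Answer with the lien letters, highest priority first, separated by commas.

D, B, C, A

Effective dates: C's effective date is July 2, 2023, when work began.
Sorted by effective date: D (April 10, 2023), C (July 2, 2023), B (November 12, 2023), A (August 15, 2024).
C would otherwise be senior to B, so under the subordination agreement C and B exchange positions.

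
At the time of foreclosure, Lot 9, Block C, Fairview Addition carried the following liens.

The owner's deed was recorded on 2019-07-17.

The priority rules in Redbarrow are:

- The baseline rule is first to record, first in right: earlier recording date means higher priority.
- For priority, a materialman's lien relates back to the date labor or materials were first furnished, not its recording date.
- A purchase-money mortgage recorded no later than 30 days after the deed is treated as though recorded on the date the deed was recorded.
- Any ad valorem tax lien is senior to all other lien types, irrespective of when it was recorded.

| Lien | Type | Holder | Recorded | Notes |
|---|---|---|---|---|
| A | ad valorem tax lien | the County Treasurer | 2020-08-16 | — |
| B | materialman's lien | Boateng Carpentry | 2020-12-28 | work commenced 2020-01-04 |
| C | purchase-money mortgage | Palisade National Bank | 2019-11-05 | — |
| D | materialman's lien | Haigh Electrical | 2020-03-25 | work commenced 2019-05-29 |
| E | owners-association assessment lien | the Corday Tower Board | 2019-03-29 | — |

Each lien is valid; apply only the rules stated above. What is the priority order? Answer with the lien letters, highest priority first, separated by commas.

A, E, D, C, B

Effective dates: B is treated as recorded 2020-01-04, the work-commencement date; C missed the 30-day window (111 days after the deed), so its recording date stands; D is treated as recorded 2019-05-29, the work-commencement date.
A is an ad valorem tax lien and takes priority over every other lien.
Among the remaining liens, by effective date: E (2019-03-29), D (2019-05-29), C (2019-11-05), B (2020-01-04).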